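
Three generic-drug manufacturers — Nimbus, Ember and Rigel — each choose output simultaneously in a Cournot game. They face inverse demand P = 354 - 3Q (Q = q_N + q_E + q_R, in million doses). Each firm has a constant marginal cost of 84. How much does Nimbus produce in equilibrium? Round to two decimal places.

Each firm earns π_i = (354 - 3Q)q_i - 84q_i.
Setting ∂π_i/∂q_i = 0 with rivals' quantities fixed: 270 - 6q_i - 3·Σ_{j≠i} q_j = 0.
By symmetry each firm produces the same amount; substituting Σ_{j≠i} q_j = 2q_i yields q_i = 270/12 = 45/2.

22.50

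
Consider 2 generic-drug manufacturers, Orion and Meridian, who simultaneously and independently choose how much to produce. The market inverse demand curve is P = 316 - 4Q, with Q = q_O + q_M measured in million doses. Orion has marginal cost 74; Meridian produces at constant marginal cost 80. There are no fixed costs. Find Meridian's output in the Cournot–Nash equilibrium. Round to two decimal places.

19.17

Orion's profit: π_O = (316 - 4Q)q_O - (74q_O). Setting ∂π_O/∂q_O = 0: 242 - 8q_O - 4(q_M) = 0.
Meridian's profit: π_M = (316 - 4Q)q_M - (80q_M). Setting ∂π_M/∂q_M = 0: 236 - 8q_M - 4(q_O) = 0.
Best responses: q_O = (242 - 4q_M)/8, q_M = (236 - 4q_O)/8.
Solving the pair: q_O = 62/3, q_M = 115/6.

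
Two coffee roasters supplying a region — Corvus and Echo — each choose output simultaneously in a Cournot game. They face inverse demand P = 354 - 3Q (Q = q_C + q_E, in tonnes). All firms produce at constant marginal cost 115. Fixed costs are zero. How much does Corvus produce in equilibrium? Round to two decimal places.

A representative firm's profit is π_i = q_i(354 - 3Q) - 115q_i.
First-order condition (treating rivals' output as given): 239 - 6q_i - 3q_j = 0.
With identical firms every q_j equals q_i, so q_j = q_i and 239 = 9q_i, giving q_i = 239/9.

26.56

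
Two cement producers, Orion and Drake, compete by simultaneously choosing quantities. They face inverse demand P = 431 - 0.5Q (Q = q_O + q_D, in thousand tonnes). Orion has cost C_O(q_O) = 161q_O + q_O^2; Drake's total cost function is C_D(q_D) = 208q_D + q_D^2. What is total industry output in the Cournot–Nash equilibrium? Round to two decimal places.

Orion's profit: π_O = (431 - 0.5Q)q_O - (161q_O + q_O²). Setting ∂π_O/∂q_O = 0: 270 - 3q_O - (1/2)(q_D) = 0.
Drake's profit: π_D = (431 - 0.5Q)q_D - (208q_D + q_D²). Setting ∂π_D/∂q_D = 0: 223 - 3q_D - (1/2)(q_O) = 0.
So q_O = (270 - (1/2)q_D)/3 and q_D = (223 - (1/2)q_O)/3.
Substituting one into the other gives q_O = 79.8286 and q_D = 61.0286.
Total output Q = 79.8286 + 61.0286 = 986/7.

140.86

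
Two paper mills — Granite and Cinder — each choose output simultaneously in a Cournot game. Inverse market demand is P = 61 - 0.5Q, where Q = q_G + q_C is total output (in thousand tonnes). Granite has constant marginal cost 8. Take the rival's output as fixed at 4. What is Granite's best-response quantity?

51

With the rival's output fixed at 4, Granite's profit is π_G = (61 - (1/2)·4 - (1/2)q_G)q_G - (8q_G) = (59 - (1/2)q_G)q_G - (8q_G).
∂π_G/∂q_G = 51 - q_G = 0, so q_G = 51.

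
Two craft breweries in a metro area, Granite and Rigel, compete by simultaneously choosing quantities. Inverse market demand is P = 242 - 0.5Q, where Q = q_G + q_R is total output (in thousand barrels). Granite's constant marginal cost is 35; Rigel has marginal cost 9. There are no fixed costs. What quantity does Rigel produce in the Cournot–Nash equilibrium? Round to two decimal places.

172.67

Granite's profit: π_G = (242 - 0.5Q)q_G - (35q_G). Setting ∂π_G/∂q_G = 0: 207 - q_G - (1/2)(q_R) = 0.
Rigel's first-order condition: 233 - q_R - (1/2)(q_G) = 0.
Best responses: q_G = (207 - (1/2)q_R), q_R = (233 - (1/2)q_G).
Substituting one into the other gives q_G = 362/3 and q_R = 518/3.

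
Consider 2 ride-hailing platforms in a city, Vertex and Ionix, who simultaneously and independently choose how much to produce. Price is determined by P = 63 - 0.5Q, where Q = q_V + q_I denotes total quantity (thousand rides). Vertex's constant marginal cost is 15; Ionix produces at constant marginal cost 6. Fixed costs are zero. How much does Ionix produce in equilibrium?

44

Vertex's profit: π_V = (63 - 0.5Q)q_V - (15q_V). Setting ∂π_V/∂q_V = 0: 48 - q_V - (1/2)(q_I) = 0.
Ionix's first-order condition: 57 - q_I - (1/2)(q_V) = 0.
So q_V = (48 - (1/2)q_I) and q_I = (57 - (1/2)q_V).
Solving the pair: q_V = 26, q_I = 44.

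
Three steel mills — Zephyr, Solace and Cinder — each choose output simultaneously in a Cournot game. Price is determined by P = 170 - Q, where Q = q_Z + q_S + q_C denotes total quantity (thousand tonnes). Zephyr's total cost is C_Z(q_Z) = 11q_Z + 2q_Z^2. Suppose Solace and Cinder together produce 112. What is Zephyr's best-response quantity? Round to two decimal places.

With rivals' combined output fixed at 112, Zephyr's profit is π_Z = (170 - 112 - q_Z)q_Z - (11q_Z + 2q_Z²) = (58 - q_Z)q_Z - (11q_Z + 2q_Z²).
∂π_Z/∂q_Z = 47 - 6q_Z = 0, so q_Z = 47/6.

7.83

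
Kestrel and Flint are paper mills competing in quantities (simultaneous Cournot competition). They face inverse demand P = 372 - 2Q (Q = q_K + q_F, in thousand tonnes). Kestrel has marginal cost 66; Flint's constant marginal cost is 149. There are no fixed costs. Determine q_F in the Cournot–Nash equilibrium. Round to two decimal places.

Kestrel's profit: π_K = (372 - 2Q)q_K - (66q_K). Setting ∂π_K/∂q_K = 0: 306 - 4q_K - 2(q_F) = 0.
Flint's profit: π_F = (372 - 2Q)q_F - (149q_F). Setting ∂π_F/∂q_F = 0: 223 - 4q_F - 2(q_K) = 0.
So q_K = (306 - 2q_F)/4 and q_F = (223 - 2q_K)/4.
Substituting one into the other gives q_K = 389/6 and q_F = 70/3.

23.33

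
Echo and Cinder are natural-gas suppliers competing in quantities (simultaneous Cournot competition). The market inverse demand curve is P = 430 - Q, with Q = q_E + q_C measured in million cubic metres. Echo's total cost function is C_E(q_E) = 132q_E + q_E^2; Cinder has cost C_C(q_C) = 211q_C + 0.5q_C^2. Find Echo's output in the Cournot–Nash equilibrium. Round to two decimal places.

Echo's profit: π_E = (430 - Q)q_E - (132q_E + q_E²). Setting ∂π_E/∂q_E = 0: 298 - 4q_E - (q_C) = 0.
Cinder's profit: π_C = (430 - Q)q_C - (211q_C + (1/2)q_C²). Setting ∂π_C/∂q_C = 0: 219 - 3q_C - (q_E) = 0.
Rearranging gives the reaction functions q_E = (298 - q_C)/4 and q_C = (219 - q_E)/3.
Substituting one into the other gives q_E = 675/11 and q_C = 578/11.

61.36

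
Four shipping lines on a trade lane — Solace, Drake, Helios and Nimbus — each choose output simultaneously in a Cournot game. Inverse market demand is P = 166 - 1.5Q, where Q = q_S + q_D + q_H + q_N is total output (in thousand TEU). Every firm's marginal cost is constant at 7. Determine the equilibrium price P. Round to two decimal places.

38.80

A representative firm's profit is π_i = q_i(166 - 1.5Q) - 7q_i.
Setting ∂π_i/∂q_i = 0 with rivals' quantities fixed: 159 - 3q_i - (3/2)·Σ_{j≠i} q_j = 0.
By symmetry each firm produces the same amount; substituting Σ_{j≠i} q_j = 3q_i yields q_i = 159/(15/2) = 106/5.
Total output Q = 424/5, so price P = 166 - (3/2)·(424/5) = 194/5.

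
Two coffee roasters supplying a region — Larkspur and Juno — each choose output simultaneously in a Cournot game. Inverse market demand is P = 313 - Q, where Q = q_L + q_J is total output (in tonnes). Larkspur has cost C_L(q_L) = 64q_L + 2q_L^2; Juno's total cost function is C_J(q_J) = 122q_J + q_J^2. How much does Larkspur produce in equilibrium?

Larkspur's profit: π_L = (313 - Q)q_L - (64q_L + 2q_L²). Setting ∂π_L/∂q_L = 0: 249 - 6q_L - (q_J) = 0.
Juno's profit: π_J = (313 - Q)q_J - (122q_J + q_J²). Setting ∂π_J/∂q_J = 0: 191 - 4q_J - (q_L) = 0.
Best responses: q_L = (249 - q_J)/6, q_J = (191 - q_L)/4.
Substituting one into the other gives q_L = 35 and q_J = 39.

35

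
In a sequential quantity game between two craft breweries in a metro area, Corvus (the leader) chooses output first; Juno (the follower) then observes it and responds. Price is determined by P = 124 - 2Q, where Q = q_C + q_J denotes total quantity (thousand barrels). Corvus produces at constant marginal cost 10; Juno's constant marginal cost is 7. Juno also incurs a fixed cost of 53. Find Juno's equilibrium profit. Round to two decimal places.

The follower Juno best-responds to any q_C: π_J = (124 - 2Q)q_J - 7q_J.
∂π_J/∂q_J = 117 - 2q_C - 4q_J = 0 gives the reaction function q_J = (117 - 2q_C)/4.
Corvus substitutes q_J(q_C) into its own profit: π_C = q_C(124 - 2q_C - (117 - 2q_C)/2) - 10q_C = (131/2 - q_C)q_C - 10q_C.
Leader FOC: 111/2 - 2q_C = 0, so q_C = 111/4.
Then q_J = (117 - 2·(111/4))/4 = 123/8.
Price P = 124 - 2·(345/8) = 151/4.
Juno's profit: (151/4 - 7)·(123/8) - 53 = 419.7813.

419.78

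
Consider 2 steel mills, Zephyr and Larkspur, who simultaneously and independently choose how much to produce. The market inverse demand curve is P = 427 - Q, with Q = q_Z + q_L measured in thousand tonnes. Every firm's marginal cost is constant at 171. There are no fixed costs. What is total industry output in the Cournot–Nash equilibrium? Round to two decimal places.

170.67

Each firm earns π_i = (427 - Q)q_i - 171q_i.
Setting ∂π_i/∂q_i = 0 with rivals' quantities fixed: 256 - 2q_i - q_j = 0.
By symmetry each firm produces the same amount; substituting q_j = q_i yields q_i = 256/3.
Total output Q = 256/3 + 256/3 = 512/3.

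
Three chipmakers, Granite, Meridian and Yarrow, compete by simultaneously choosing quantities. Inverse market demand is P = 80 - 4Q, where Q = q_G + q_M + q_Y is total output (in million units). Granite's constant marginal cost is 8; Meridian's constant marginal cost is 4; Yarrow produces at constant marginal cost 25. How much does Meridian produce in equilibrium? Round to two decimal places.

Granite's profit: π_G = (80 - 4Q)q_G - (8q_G). Setting ∂π_G/∂q_G = 0: 72 - 8q_G - 4(q_M + q_Y) = 0.
Meridian's first-order condition: 76 - 8q_M - 4(q_G + q_Y) = 0.
Yarrow's first-order condition: 55 - 8q_Y - 4(q_G + q_M) = 0.
Adding the 3 first-order conditions: 203 − 16Q = 0, so Q = 203/16.
Back-substituting: q_G = (72 − 203/4)/4 = 85/16, q_M = (76 − 203/4)/4 = 101/16, q_Y = (55 − 203/4)/4 = 17/16.

6.31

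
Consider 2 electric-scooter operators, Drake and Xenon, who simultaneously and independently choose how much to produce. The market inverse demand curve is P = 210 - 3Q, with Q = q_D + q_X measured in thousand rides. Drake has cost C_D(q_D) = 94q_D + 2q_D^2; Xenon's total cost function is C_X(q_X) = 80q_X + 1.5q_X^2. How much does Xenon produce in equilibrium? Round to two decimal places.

11.75

Drake's profit: π_D = (210 - 3Q)q_D - (94q_D + 2q_D²). Setting ∂π_D/∂q_D = 0: 116 - 10q_D - 3(q_X) = 0.
Xenon's profit: π_X = (210 - 3Q)q_X - (80q_X + (3/2)q_X²). Setting ∂π_X/∂q_X = 0: 130 - 9q_X - 3(q_D) = 0.
So q_D = (116 - 3q_X)/10 and q_X = (130 - 3q_D)/9.
Substituting one into the other gives q_D = 218/27 and q_X = 952/81.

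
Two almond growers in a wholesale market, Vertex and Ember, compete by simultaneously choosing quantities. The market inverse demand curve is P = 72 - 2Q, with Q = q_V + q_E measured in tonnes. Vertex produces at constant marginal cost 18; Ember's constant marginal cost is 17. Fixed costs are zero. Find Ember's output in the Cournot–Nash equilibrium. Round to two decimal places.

9.33

Vertex's profit: π_V = (72 - 2Q)q_V - (18q_V). Setting ∂π_V/∂q_V = 0: 54 - 4q_V - 2(q_E) = 0.
Ember's profit: π_E = (72 - 2Q)q_E - (17q_E). Setting ∂π_E/∂q_E = 0: 55 - 4q_E - 2(q_V) = 0.
So q_V = (54 - 2q_E)/4 and q_E = (55 - 2q_V)/4.
Solving the pair: q_V = 53/6, q_E = 28/3.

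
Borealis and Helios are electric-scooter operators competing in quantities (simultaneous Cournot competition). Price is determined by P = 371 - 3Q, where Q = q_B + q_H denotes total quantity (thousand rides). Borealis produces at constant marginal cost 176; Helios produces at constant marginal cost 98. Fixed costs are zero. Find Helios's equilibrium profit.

4563

Borealis's profit: π_B = (371 - 3Q)q_B - (176q_B). Setting ∂π_B/∂q_B = 0: 195 - 6q_B - 3(q_H) = 0.
Helios's first-order condition: 273 - 6q_H - 3(q_B) = 0.
Best responses: q_B = (195 - 3q_H)/6, q_H = (273 - 3q_B)/6.
Substituting one into the other gives q_B = 13 and q_H = 39.
Price P = 371 - 3·52 = 215.
Helios's profit: (215 - 98)·39 = 4563.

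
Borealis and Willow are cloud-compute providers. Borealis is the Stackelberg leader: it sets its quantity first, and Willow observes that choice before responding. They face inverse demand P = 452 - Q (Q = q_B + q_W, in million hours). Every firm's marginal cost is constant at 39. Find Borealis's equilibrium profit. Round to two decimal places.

21321.13

The follower Willow best-responds to any q_B: π_W = (452 - Q)q_W - 39q_W.
Follower FOC: 413 - q_B - 2q_W = 0, so q_W(q_B) = (413 - q_B)/2.
Borealis substitutes q_W(q_B) into its own profit: π_B = q_B(452 - q_B - (413 - q_B)/2) - 39q_B = (491/2 - (1/2)q_B)q_B - 39q_B.
Leader FOC: 413/2 - q_B = 0, so q_B = 413/2.
Then q_W = (413 - 413/2)/2 = 413/4.
Price P = 452 - 1239/4 = 569/4.
Borealis's profit: (569/4 - 39)·(413/2) = 21321.1250.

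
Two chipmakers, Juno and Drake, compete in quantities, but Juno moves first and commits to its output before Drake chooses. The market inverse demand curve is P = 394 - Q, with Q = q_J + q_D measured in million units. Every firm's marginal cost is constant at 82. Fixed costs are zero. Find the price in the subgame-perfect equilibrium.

Solve by backward induction. Given q_J, the follower Drake maximises π_D = (394 - q_J - q_D)q_D - 82q_D.
Follower FOC: 312 - q_J - 2q_D = 0, so q_D(q_J) = (312 - q_J)/2.
Juno substitutes q_D(q_J) into its own profit: π_J = q_J(394 - q_J - (312 - q_J)/2) - 82q_J = (238 - (1/2)q_J)q_J - 82q_J.
Maximising: ∂π_J/∂q_J = 156 - q_J = 0, giving q_J = 156.
Then q_D = (312 - 156)/2 = 78.
Total output Q = 234, so price P = 394 - 234 = 160.

160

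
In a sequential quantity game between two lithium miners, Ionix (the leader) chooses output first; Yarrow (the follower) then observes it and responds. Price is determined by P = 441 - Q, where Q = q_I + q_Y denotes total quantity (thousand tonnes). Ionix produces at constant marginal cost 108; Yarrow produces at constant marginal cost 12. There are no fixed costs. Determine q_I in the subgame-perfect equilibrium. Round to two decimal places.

118.50

Solve by backward induction. Given q_I, the follower Yarrow maximises π_Y = (441 - q_I - q_Y)q_Y - 12q_Y.
Follower FOC: 429 - q_I - 2q_Y = 0, so q_Y(q_I) = (429 - q_I)/2.
Ionix substitutes q_Y(q_I) into its own profit: π_I = q_I(441 - q_I - (429 - q_I)/2) - 108q_I = (453/2 - (1/2)q_I)q_I - 108q_I.
The leader's first-order condition 237/2 - q_I = 0 yields q_I = 237/2.
Then q_Y = (429 - 237/2)/2 = 621/4.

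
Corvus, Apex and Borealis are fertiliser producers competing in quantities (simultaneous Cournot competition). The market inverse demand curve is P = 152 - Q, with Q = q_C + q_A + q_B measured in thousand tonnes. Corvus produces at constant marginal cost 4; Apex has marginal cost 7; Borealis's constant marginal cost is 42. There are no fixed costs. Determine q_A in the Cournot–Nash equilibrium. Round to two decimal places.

44.25

Corvus's profit: π_C = (152 - Q)q_C - (4q_C). Setting ∂π_C/∂q_C = 0: 148 - 2q_C - (q_A + q_B) = 0.
Apex's first-order condition: 145 - 2q_A - (q_C + q_B) = 0.
Borealis's profit: π_B = (152 - Q)q_B - (42q_B). Setting ∂π_B/∂q_B = 0: 110 - 2q_B - (q_C + q_A) = 0.
Summing all 3 equations gives 403 − 4Q = 0, hence Q = 403/4.
Back-substituting: q_C = (148 − 403/4) = 189/4, q_A = (145 − 403/4) = 177/4, q_B = (110 − 403/4) = 37/4.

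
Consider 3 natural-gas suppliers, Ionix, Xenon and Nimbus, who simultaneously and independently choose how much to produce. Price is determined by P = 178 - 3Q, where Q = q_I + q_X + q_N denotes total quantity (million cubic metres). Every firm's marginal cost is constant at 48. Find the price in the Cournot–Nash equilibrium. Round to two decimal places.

80.50

A representative firm's profit is π_i = q_i(178 - 3Q) - 48q_i.
First-order condition (treating rivals' output as given): 130 - 6q_i - 3·Σ_{j≠i} q_j = 0.
By symmetry each firm produces the same amount; substituting Σ_{j≠i} q_j = 2q_i yields q_i = 130/12 = 65/6.
Total output Q = 65/2, so price P = 178 - 3·(65/2) = 161/2.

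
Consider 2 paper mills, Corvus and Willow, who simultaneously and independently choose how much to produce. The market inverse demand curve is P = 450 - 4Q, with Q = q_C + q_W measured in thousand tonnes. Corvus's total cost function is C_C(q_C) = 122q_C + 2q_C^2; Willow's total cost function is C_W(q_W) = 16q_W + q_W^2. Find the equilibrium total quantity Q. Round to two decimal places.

52.31

Corvus's profit: π_C = (450 - 4Q)q_C - (122q_C + 2q_C²). Setting ∂π_C/∂q_C = 0: 328 - 12q_C - 4(q_W) = 0.
Willow's first-order condition: 434 - 10q_W - 4(q_C) = 0.
Rearranging gives the reaction functions q_C = (328 - 4q_W)/12 and q_W = (434 - 4q_C)/10.
Solving the pair: q_C = 193/13, q_W = 487/13.
Total output Q = 193/13 + 487/13 = 680/13.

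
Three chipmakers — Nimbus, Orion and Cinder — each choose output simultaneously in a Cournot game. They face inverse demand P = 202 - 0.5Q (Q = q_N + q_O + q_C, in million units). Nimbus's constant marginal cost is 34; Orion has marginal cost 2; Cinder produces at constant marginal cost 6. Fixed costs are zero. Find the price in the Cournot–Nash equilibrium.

Nimbus's profit: π_N = (202 - 0.5Q)q_N - (34q_N). Setting ∂π_N/∂q_N = 0: 168 - q_N - (1/2)(q_O + q_C) = 0.
Orion's profit: π_O = (202 - 0.5Q)q_O - (2q_O). Setting ∂π_O/∂q_O = 0: 200 - q_O - (1/2)(q_N + q_C) = 0.
Cinder's profit: π_C = (202 - 0.5Q)q_C - (6q_C). Setting ∂π_C/∂q_C = 0: 196 - q_C - (1/2)(q_N + q_O) = 0.
Summing all 3 equations gives 564 − 2Q = 0, hence Q = 282.
Back-substituting: q_N = (168 − 141)/(1/2) = 54, q_O = (200 − 141)/(1/2) = 118, q_C = (196 − 141)/(1/2) = 110.
Total output Q = 282, so price P = 202 - (1/2)·282 = 61.

61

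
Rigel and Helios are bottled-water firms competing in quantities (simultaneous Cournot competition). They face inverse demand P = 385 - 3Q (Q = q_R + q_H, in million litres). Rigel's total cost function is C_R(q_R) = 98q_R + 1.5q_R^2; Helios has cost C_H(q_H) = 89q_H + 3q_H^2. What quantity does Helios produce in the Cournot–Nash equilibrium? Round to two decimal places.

18.21

Rigel's profit: π_R = (385 - 3Q)q_R - (98q_R + (3/2)q_R²). Setting ∂π_R/∂q_R = 0: 287 - 9q_R - 3(q_H) = 0.
Helios's first-order condition: 296 - 12q_H - 3(q_R) = 0.
So q_R = (287 - 3q_H)/9 and q_H = (296 - 3q_R)/12.
Substituting one into the other gives q_R = 284/11 and q_H = 601/33.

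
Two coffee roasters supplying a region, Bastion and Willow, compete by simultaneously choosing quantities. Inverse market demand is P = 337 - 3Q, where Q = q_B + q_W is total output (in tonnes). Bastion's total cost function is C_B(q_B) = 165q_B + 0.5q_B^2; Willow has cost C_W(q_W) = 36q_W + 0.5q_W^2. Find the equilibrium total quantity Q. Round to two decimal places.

Bastion's profit: π_B = (337 - 3Q)q_B - (165q_B + (1/2)q_B²). Setting ∂π_B/∂q_B = 0: 172 - 7q_B - 3(q_W) = 0.
Willow's first-order condition: 301 - 7q_W - 3(q_B) = 0.
Best responses: q_B = (172 - 3q_W)/7, q_W = (301 - 3q_B)/7.
Substituting one into the other gives q_B = 301/40 and q_W = 1591/40.
Total output Q = 301/40 + 1591/40 = 473/10.

47.30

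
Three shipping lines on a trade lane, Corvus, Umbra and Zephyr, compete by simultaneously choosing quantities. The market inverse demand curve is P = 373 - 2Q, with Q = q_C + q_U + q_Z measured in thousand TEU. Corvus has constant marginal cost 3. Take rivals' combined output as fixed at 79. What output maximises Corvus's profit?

53

With rivals' combined output fixed at 79, Corvus's profit is π_C = (373 - 2·79 - 2q_C)q_C - (3q_C) = (215 - 2q_C)q_C - (3q_C).
∂π_C/∂q_C = 212 - 4q_C = 0, so q_C = 53.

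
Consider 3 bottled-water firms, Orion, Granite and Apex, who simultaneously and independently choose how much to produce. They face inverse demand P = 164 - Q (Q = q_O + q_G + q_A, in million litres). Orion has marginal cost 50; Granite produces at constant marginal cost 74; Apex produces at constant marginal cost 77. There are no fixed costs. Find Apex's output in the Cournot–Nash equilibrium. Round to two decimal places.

Orion's profit: π_O = (164 - Q)q_O - (50q_O). Setting ∂π_O/∂q_O = 0: 114 - 2q_O - (q_G + q_A) = 0.
Granite's profit: π_G = (164 - Q)q_G - (74q_G). Setting ∂π_G/∂q_G = 0: 90 - 2q_G - (q_O + q_A) = 0.
Apex's profit: π_A = (164 - Q)q_A - (77q_A). Setting ∂π_A/∂q_A = 0: 87 - 2q_A - (q_O + q_G) = 0.
Adding the 3 conditions: 291 − 2Q − 2Q = 0, i.e. Q = 291/4.
Back-substituting: q_O = (114 − 291/4) = 165/4, q_G = (90 − 291/4) = 69/4, q_A = (87 − 291/4) = 57/4.

14.25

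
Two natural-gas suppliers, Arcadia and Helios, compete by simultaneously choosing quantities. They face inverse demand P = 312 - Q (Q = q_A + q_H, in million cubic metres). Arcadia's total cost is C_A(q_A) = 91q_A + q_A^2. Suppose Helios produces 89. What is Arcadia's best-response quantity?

33

With the rival's output fixed at 89, Arcadia's profit is π_A = (312 - 89 - q_A)q_A - (91q_A + q_A²) = (223 - q_A)q_A - (91q_A + q_A²).
∂π_A/∂q_A = 132 - 4q_A = 0, so q_A = 33.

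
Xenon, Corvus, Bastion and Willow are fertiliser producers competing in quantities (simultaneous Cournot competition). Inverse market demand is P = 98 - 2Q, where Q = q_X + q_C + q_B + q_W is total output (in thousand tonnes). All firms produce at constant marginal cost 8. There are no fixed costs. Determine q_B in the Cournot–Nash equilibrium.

9

Each firm earns π_i = (98 - 2Q)q_i - 8q_i.
Setting ∂π_i/∂q_i = 0 with rivals' quantities fixed: 90 - 4q_i - 2·Σ_{j≠i} q_j = 0.
By symmetry each firm produces the same amount; substituting Σ_{j≠i} q_j = 3q_i yields q_i = 90/10 = 9.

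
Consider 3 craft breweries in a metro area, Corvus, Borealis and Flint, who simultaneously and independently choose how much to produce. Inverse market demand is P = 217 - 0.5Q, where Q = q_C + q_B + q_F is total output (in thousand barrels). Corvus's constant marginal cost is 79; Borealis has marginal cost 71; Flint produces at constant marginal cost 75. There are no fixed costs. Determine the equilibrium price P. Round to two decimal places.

110.50

Corvus's profit: π_C = (217 - 0.5Q)q_C - (79q_C). Setting ∂π_C/∂q_C = 0: 138 - q_C - (1/2)(q_B + q_F) = 0.
Borealis's first-order condition: 146 - q_B - (1/2)(q_C + q_F) = 0.
Flint's first-order condition: 142 - q_F - (1/2)(q_C + q_B) = 0.
Adding the 3 conditions: 426 − Q − Q = 0, i.e. Q = 213.
Back-substituting: q_C = (138 − 213/2)/(1/2) = 63, q_B = (146 − 213/2)/(1/2) = 79, q_F = (142 − 213/2)/(1/2) = 71.
Total output Q = 213, so price P = 217 - (1/2)·213 = 221/2.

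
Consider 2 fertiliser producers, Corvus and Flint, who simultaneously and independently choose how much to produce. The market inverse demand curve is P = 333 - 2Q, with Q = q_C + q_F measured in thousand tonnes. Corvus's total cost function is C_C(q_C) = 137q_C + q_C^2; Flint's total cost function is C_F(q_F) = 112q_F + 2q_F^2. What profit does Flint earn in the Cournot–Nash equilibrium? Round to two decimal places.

1802.39

Corvus's profit: π_C = (333 - 2Q)q_C - (137q_C + q_C²). Setting ∂π_C/∂q_C = 0: 196 - 6q_C - 2(q_F) = 0.
Flint's first-order condition: 221 - 8q_F - 2(q_C) = 0.
Best responses: q_C = (196 - 2q_F)/6, q_F = (221 - 2q_C)/8.
Substituting one into the other gives q_C = 563/22 and q_F = 467/22.
Price P = 333 - 2·(515/11) = 239.3636.
Flint's profit: 239.3636·(467/22) - 112·(467/22) - 2(467/22)² = 1802.3884.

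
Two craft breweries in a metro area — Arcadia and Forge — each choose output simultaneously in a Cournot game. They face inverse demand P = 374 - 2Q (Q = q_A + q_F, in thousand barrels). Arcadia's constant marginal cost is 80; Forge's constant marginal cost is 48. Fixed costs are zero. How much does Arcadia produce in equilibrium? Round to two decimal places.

43.67

Arcadia's profit: π_A = (374 - 2Q)q_A - (80q_A). Setting ∂π_A/∂q_A = 0: 294 - 4q_A - 2(q_F) = 0.
Forge's first-order condition: 326 - 4q_F - 2(q_A) = 0.
So q_A = (294 - 2q_F)/4 and q_F = (326 - 2q_A)/4.
Substituting one into the other gives q_A = 131/3 and q_F = 179/3.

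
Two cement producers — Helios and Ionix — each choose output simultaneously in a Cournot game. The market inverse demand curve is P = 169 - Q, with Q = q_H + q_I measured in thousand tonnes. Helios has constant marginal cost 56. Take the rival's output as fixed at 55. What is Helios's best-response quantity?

29

With the rival's output fixed at 55, Helios's profit is π_H = (169 - 55 - q_H)q_H - (56q_H) = (114 - q_H)q_H - (56q_H).
∂π_H/∂q_H = 58 - 2q_H = 0, so q_H = 29.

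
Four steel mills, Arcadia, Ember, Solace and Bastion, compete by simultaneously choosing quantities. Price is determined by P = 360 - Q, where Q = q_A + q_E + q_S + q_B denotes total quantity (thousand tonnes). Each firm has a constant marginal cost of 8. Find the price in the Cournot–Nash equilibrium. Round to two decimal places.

A representative firm's profit is π_i = q_i(360 - Q) - 8q_i.
First-order condition (treating rivals' output as given): 352 - 2q_i - Σ_{j≠i} q_j = 0.
By symmetry each firm produces the same amount; substituting Σ_{j≠i} q_j = 3q_i yields q_i = 352/5.
Total output Q = 1408/5, so price P = 360 - 1408/5 = 392/5.

78.40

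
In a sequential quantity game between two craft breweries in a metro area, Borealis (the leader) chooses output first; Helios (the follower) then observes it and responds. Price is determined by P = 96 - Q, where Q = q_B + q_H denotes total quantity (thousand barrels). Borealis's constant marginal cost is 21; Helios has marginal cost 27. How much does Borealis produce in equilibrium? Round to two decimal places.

40.50

The follower Helios best-responds to any q_B: π_H = (96 - Q)q_H - 27q_H.
∂π_H/∂q_H = 69 - q_B - 2q_H = 0 gives the reaction function q_H = (69 - q_B)/2.
Borealis substitutes q_H(q_B) into its own profit: π_B = q_B(96 - q_B - (69 - q_B)/2) - 21q_B = (123/2 - (1/2)q_B)q_B - 21q_B.
Maximising: ∂π_B/∂q_B = 81/2 - q_B = 0, giving q_B = 81/2.
Then q_H = (69 - 81/2)/2 = 57/4.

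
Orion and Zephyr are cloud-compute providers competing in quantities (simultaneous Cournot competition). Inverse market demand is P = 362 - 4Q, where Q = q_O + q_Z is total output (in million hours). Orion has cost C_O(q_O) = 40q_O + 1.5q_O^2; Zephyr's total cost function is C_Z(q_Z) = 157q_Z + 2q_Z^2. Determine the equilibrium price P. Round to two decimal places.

223.69

Orion's profit: π_O = (362 - 4Q)q_O - (40q_O + (3/2)q_O²). Setting ∂π_O/∂q_O = 0: 322 - 11q_O - 4(q_Z) = 0.
Zephyr's first-order condition: 205 - 12q_Z - 4(q_O) = 0.
Rearranging gives the reaction functions q_O = (322 - 4q_Z)/11 and q_Z = (205 - 4q_O)/12.
Solving the pair: q_O = 761/29, q_Z = 967/116.
Total output Q = 34.5776, so price P = 362 - 4·34.5776 = 223.6897.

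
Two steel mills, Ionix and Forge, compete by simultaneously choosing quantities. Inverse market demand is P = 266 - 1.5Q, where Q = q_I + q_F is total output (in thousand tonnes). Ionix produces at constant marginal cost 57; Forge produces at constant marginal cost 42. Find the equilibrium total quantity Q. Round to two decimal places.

Ionix's profit: π_I = (266 - 1.5Q)q_I - (57q_I). Setting ∂π_I/∂q_I = 0: 209 - 3q_I - (3/2)(q_F) = 0.
Forge's first-order condition: 224 - 3q_F - (3/2)(q_I) = 0.
Best responses: q_I = (209 - (3/2)q_F)/3, q_F = (224 - (3/2)q_I)/3.
Substituting one into the other gives q_I = 388/9 and q_F = 478/9.
Total output Q = 388/9 + 478/9 = 866/9.

96.22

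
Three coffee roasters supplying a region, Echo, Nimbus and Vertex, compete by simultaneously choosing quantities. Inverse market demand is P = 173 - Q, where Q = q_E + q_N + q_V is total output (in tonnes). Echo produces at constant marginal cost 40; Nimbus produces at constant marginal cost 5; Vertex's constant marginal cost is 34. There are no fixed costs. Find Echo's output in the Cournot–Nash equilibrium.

23

Echo's profit: π_E = (173 - Q)q_E - (40q_E). Setting ∂π_E/∂q_E = 0: 133 - 2q_E - (q_N + q_V) = 0.
Nimbus's profit: π_N = (173 - Q)q_N - (5q_N). Setting ∂π_N/∂q_N = 0: 168 - 2q_N - (q_E + q_V) = 0.
Vertex's first-order condition: 139 - 2q_V - (q_E + q_N) = 0.
Summing all 3 equations gives 440 − 4Q = 0, hence Q = 110.
Back-substituting: q_E = (133 − 110) = 23, q_N = (168 − 110) = 58, q_V = (139 − 110) = 29.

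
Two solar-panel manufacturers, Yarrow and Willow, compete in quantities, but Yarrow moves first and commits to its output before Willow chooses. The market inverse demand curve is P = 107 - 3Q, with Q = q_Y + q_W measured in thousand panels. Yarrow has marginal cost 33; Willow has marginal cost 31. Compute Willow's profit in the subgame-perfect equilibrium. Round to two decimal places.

133.33

Solve by backward induction. Given q_Y, the follower Willow maximises π_W = (107 - 3q_Y - 3q_W)q_W - 31q_W.
Follower FOC: 76 - 3q_Y - 6q_W = 0, so q_W(q_Y) = (76 - 3q_Y)/6.
The leader anticipates this reaction. Substituting into P = 107 - 3Q gives P = 69 - (3/2)q_Y, so π_Y = (69 - (3/2)q_Y)q_Y - 33q_Y.
The leader's first-order condition 36 - 3q_Y = 0 yields q_Y = 12.
Then q_W = (76 - 3·12)/6 = 20/3.
Price P = 107 - 3·(56/3) = 51.
Willow's profit: (51 - 31)·(20/3) = 400/3.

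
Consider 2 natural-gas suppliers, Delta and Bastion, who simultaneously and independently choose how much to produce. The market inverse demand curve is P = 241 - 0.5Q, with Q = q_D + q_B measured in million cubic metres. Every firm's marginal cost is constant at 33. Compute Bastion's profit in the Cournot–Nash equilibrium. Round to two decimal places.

9614.22

Each firm earns π_i = (241 - 0.5Q)q_i - 33q_i.
First-order condition (treating rivals' output as given): 208 - q_i - (1/2)q_j = 0.
With identical firms every q_j equals q_i, so q_j = q_i and 208 = (3/2)q_i, giving q_i = 416/3.
Price P = 241 - (1/2)·(832/3) = 307/3.
Bastion's profit: (307/3 - 33)·(416/3) = 9614.2222.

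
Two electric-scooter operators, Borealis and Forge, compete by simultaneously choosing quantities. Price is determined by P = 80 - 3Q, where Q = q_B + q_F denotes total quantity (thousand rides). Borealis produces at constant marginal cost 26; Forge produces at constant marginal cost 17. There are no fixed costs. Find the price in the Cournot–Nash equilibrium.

Borealis's profit: π_B = (80 - 3Q)q_B - (26q_B). Setting ∂π_B/∂q_B = 0: 54 - 6q_B - 3(q_F) = 0.
Forge's profit: π_F = (80 - 3Q)q_F - (17q_F). Setting ∂π_F/∂q_F = 0: 63 - 6q_F - 3(q_B) = 0.
Rearranging gives the reaction functions q_B = (54 - 3q_F)/6 and q_F = (63 - 3q_B)/6.
Substituting one into the other gives q_B = 5 and q_F = 8.
Total output Q = 13, so price P = 80 - 3·13 = 41.

41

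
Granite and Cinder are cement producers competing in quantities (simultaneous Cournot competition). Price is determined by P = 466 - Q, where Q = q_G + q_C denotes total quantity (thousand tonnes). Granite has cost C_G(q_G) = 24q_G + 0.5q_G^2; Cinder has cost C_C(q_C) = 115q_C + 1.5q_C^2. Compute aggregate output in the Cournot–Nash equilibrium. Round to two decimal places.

176.43

Granite's profit: π_G = (466 - Q)q_G - (24q_G + (1/2)q_G²). Setting ∂π_G/∂q_G = 0: 442 - 3q_G - (q_C) = 0.
Cinder's first-order condition: 351 - 5q_C - (q_G) = 0.
Rearranging gives the reaction functions q_G = (442 - q_C)/3 and q_C = (351 - q_G)/5.
Substituting one into the other gives q_G = 1859/14 and q_C = 611/14.
Total output Q = 1859/14 + 611/14 = 1235/7.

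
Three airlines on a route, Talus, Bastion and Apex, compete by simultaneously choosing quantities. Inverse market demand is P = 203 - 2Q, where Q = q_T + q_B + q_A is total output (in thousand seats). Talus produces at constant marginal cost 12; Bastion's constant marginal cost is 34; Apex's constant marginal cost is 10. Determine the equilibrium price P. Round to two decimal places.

64.75

Talus's profit: π_T = (203 - 2Q)q_T - (12q_T). Setting ∂π_T/∂q_T = 0: 191 - 4q_T - 2(q_B + q_A) = 0.
Bastion's profit: π_B = (203 - 2Q)q_B - (34q_B). Setting ∂π_B/∂q_B = 0: 169 - 4q_B - 2(q_T + q_A) = 0.
Apex's profit: π_A = (203 - 2Q)q_A - (10q_A). Setting ∂π_A/∂q_A = 0: 193 - 4q_A - 2(q_T + q_B) = 0.
Summing all 3 equations gives 553 − 8Q = 0, hence Q = 553/8.
Back-substituting: q_T = (191 − 553/4)/2 = 211/8, q_B = (169 − 553/4)/2 = 123/8, q_A = (193 − 553/4)/2 = 219/8.
Total output Q = 553/8, so price P = 203 - 2·(553/8) = 259/4.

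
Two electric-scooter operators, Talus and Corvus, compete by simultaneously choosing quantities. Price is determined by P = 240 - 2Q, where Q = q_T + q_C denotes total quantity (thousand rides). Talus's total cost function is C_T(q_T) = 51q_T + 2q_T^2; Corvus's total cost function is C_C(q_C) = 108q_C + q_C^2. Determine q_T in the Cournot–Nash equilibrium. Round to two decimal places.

Talus's profit: π_T = (240 - 2Q)q_T - (51q_T + 2q_T²). Setting ∂π_T/∂q_T = 0: 189 - 8q_T - 2(q_C) = 0.
Corvus's profit: π_C = (240 - 2Q)q_C - (108q_C + q_C²). Setting ∂π_C/∂q_C = 0: 132 - 6q_C - 2(q_T) = 0.
Best responses: q_T = (189 - 2q_C)/8, q_C = (132 - 2q_T)/6.
Solving the pair: q_T = 435/22, q_C = 339/22.

19.77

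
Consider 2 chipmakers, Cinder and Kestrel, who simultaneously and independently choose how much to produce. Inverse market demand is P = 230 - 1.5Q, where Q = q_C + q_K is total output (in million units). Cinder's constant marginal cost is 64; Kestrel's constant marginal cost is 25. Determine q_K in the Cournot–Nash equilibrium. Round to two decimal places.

Cinder's profit: π_C = (230 - 1.5Q)q_C - (64q_C). Setting ∂π_C/∂q_C = 0: 166 - 3q_C - (3/2)(q_K) = 0.
Kestrel's first-order condition: 205 - 3q_K - (3/2)(q_C) = 0.
Best responses: q_C = (166 - (3/2)q_K)/3, q_K = (205 - (3/2)q_C)/3.
Substituting one into the other gives q_C = 254/9 and q_K = 488/9.

54.22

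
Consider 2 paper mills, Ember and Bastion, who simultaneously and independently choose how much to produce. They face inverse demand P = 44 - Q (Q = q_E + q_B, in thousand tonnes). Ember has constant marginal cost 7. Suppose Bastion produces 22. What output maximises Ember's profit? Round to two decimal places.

With the rival's output fixed at 22, Ember's profit is π_E = (44 - 22 - q_E)q_E - (7q_E) = (22 - q_E)q_E - (7q_E).
∂π_E/∂q_E = 15 - 2q_E = 0, so q_E = 15/2.

7.50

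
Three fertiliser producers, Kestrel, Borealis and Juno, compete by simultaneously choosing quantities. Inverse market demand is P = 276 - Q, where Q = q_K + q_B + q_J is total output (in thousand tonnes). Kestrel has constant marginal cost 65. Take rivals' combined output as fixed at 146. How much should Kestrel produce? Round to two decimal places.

With rivals' combined output fixed at 146, Kestrel's profit is π_K = (276 - 146 - q_K)q_K - (65q_K) = (130 - q_K)q_K - (65q_K).
∂π_K/∂q_K = 65 - 2q_K = 0, so q_K = 65/2.

32.50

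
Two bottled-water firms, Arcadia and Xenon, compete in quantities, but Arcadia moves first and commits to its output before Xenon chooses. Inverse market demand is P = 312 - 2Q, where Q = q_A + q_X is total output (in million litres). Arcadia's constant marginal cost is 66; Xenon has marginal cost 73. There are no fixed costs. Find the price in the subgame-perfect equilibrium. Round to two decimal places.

129.25

Solve by backward induction. Given q_A, the follower Xenon maximises π_X = (312 - 2q_A - 2q_X)q_X - 73q_X.
∂π_X/∂q_X = 239 - 2q_A - 4q_X = 0 gives the reaction function q_X = (239 - 2q_A)/4.
Arcadia substitutes q_X(q_A) into its own profit: π_A = q_A(312 - 2q_A - (239 - 2q_A)/2) - 66q_A = (385/2 - q_A)q_A - 66q_A.
The leader's first-order condition 253/2 - 2q_A = 0 yields q_A = 253/4.
Then q_X = (239 - 2·(253/4))/4 = 225/8.
Total output Q = 731/8, so price P = 312 - 2·(731/8) = 517/4.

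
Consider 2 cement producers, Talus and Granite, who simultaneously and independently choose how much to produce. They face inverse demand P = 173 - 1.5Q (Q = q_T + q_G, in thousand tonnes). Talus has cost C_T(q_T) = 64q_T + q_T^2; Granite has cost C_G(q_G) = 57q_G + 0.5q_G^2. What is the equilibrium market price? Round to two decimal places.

Talus's profit: π_T = (173 - 1.5Q)q_T - (64q_T + q_T²). Setting ∂π_T/∂q_T = 0: 109 - 5q_T - (3/2)(q_G) = 0.
Granite's first-order condition: 116 - 4q_G - (3/2)(q_T) = 0.
So q_T = (109 - (3/2)q_G)/5 and q_G = (116 - (3/2)q_T)/4.
Solving the pair: q_T = 1048/71, q_G = 1666/71.
Total output Q = 38.2254, so price P = 173 - (3/2)·38.2254 = 115.6620.

115.66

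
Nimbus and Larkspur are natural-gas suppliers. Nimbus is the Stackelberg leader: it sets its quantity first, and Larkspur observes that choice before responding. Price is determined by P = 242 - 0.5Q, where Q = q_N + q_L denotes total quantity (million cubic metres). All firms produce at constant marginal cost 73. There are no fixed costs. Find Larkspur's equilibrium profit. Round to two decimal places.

Solve by backward induction. Given q_N, the follower Larkspur maximises π_L = (242 - (1/2)q_N - (1/2)q_L)q_L - 73q_L.
Setting the follower's marginal profit to zero, 169 - (1/2)q_N - q_L = 0, i.e. q_L = (169 - (1/2)q_N).
The leader anticipates this reaction. Substituting into P = 242 - 0.5Q gives P = 315/2 - (1/4)q_N, so π_N = (315/2 - (1/4)q_N)q_N - 73q_N.
Leader FOC: 169/2 - (1/2)q_N = 0, so q_N = 169.
Then q_L = (169 - (1/2)·169) = 169/2.
Price P = 242 - (1/2)·(507/2) = 461/4.
Larkspur's profit: (461/4 - 73)·(169/2) = 3570.1250.

3570.13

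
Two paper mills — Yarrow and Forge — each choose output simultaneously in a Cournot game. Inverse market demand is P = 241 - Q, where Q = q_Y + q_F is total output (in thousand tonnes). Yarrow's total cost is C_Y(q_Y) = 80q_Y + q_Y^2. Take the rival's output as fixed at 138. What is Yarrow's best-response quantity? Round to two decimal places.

With the rival's output fixed at 138, Yarrow's profit is π_Y = (241 - 138 - q_Y)q_Y - (80q_Y + q_Y²) = (103 - q_Y)q_Y - (80q_Y + q_Y²).
∂π_Y/∂q_Y = 23 - 4q_Y = 0, so q_Y = 23/4.

5.75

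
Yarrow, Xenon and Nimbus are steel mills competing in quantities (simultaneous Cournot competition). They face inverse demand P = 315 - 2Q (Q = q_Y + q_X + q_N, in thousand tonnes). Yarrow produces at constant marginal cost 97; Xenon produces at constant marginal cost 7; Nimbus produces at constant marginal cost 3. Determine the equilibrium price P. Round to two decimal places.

105.50

Yarrow's profit: π_Y = (315 - 2Q)q_Y - (97q_Y). Setting ∂π_Y/∂q_Y = 0: 218 - 4q_Y - 2(q_X + q_N) = 0.
Xenon's first-order condition: 308 - 4q_X - 2(q_Y + q_N) = 0.
Nimbus's profit: π_N = (315 - 2Q)q_N - (3q_N). Setting ∂π_N/∂q_N = 0: 312 - 4q_N - 2(q_Y + q_X) = 0.
Summing all 3 equations gives 838 − 8Q = 0, hence Q = 419/4.
Back-substituting: q_Y = (218 − 419/2)/2 = 17/4, q_X = (308 − 419/2)/2 = 197/4, q_N = (312 − 419/2)/2 = 205/4.
Total output Q = 419/4, so price P = 315 - 2·(419/4) = 211/2.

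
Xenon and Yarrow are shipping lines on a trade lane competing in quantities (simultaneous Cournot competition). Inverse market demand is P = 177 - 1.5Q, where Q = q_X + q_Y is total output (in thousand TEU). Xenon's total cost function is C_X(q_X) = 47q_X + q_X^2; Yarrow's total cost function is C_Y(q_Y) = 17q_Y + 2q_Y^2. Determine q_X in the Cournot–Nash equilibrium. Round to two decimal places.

Xenon's profit: π_X = (177 - 1.5Q)q_X - (47q_X + q_X²). Setting ∂π_X/∂q_X = 0: 130 - 5q_X - (3/2)(q_Y) = 0.
Yarrow's first-order condition: 160 - 7q_Y - (3/2)(q_X) = 0.
So q_X = (130 - (3/2)q_Y)/5 and q_Y = (160 - (3/2)q_X)/7.
Substituting one into the other gives q_X = 20.4580 and q_Y = 18.4733.

20.46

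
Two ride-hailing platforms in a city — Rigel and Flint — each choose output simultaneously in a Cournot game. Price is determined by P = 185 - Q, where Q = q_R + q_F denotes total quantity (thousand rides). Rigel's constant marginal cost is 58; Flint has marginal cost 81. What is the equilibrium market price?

108

Rigel's profit: π_R = (185 - Q)q_R - (58q_R). Setting ∂π_R/∂q_R = 0: 127 - 2q_R - (q_F) = 0.
Flint's first-order condition: 104 - 2q_F - (q_R) = 0.
So q_R = (127 - q_F)/2 and q_F = (104 - q_R)/2.
Substituting one into the other gives q_R = 50 and q_F = 27.
Total output Q = 77, so price P = 185 - 77 = 108.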